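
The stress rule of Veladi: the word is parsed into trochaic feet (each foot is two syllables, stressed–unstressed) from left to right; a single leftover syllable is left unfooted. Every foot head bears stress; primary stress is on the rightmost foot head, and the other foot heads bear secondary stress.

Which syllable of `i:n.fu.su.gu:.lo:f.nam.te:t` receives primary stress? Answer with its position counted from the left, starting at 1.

Parse left to right into trochaic (ˈσσ) feet: (ˈi:n.fu) (ˈsu.gu:) (ˈlo:f.nam) te:t. Syllable 7 is left unfooted.
Foot heads (stressed positions): 1, 3, 5.
End Rule Rightmost: primary stress on the rightmost head = syllable 5.
Primary stress: syllable 5 → i:n.fu.su.gu:.ˈlo:f.nam.te:t.

5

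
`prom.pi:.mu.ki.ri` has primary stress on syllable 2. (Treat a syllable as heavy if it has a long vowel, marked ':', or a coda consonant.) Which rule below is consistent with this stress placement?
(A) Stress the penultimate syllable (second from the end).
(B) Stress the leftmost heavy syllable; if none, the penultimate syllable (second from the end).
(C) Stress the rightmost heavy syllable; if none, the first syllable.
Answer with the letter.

C

Rule A → syllable 4 (observed: 2).
Rule B → syllable 1 (observed: 2).
Rule C → syllable 2 ✓.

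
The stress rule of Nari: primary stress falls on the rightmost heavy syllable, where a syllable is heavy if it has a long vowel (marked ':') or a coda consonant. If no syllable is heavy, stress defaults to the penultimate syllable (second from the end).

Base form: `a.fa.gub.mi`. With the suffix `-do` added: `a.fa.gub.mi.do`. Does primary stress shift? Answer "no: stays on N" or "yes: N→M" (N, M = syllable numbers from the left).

Base `a.fa.gub.mi` (4 syllables):
  Weights: 1 a L, 2 fa L, 3 gub H, 4 mi L.
  Heavy syllables in the domain: 3. The rightmost is syllable 3 (gub).
  → primary stress on syllable 3.
Suffixed `a.fa.gub.mi.do` (5 syllables):
  Weights: 1 a L, 2 fa L, 3 gub H, 4 mi L, 5 do L.
  Heavy syllables in the domain: 3. The rightmost is syllable 3 (gub).
  → primary stress on syllable 3.

no: stays on 3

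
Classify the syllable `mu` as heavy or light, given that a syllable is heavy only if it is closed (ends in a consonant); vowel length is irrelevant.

`mu`: short vowel, open (no coda). Open (no coda) → light.

light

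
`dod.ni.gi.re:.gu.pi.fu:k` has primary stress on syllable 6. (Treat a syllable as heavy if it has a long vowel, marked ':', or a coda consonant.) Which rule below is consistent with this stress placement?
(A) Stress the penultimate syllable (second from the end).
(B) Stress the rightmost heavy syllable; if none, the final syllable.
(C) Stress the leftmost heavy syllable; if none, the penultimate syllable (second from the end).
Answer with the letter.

A

Rule A → syllable 6 ✓.
Rule B → syllable 7 (observed: 6).
Rule C → syllable 1 (observed: 6).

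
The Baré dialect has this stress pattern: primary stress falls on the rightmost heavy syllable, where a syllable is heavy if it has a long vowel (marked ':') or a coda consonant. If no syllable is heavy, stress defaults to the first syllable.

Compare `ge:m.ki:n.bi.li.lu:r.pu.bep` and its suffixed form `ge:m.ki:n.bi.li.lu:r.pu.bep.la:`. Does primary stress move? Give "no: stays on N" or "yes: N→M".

yes: 7→8

Base `ge:m.ki:n.bi.li.lu:r.pu.bep` (7 syllables):
  Weights: 1 ge:m H, 2 ki:n H, 3 bi L, 4 li L, 5 lu:r H, 6 pu L, 7 bep H.
  Heavy syllables in the domain: 1, 2, 5, 7. The rightmost is syllable 7 (bep).
  → primary stress on syllable 7.
Suffixed `ge:m.ki:n.bi.li.lu:r.pu.bep.la:` (8 syllables):
  Weights: 1 ge:m H, 2 ki:n H, 3 bi L, 4 li L, 5 lu:r H, 6 pu L, 7 bep H, 8 la: H.
  Heavy syllables in the domain: 1, 2, 5, 7, 8. The rightmost is syllable 8 (la:).
  → primary stress on syllable 8.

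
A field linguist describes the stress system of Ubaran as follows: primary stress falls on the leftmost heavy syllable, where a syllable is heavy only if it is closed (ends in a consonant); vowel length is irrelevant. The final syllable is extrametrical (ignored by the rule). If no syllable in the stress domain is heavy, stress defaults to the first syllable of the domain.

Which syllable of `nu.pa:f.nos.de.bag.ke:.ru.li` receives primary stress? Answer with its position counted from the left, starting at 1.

The final syllable (8, li) is extrametrical; the stress domain is syllables 1–7.
Weights: 1 nu L, 2 pa:f H, 3 nos H, 4 de L, 5 bag H, 6 ke: L, 7 ru L.
Heavy syllables in the domain: 2, 3, 5. The leftmost is syllable 2 (pa:f).
Primary stress: syllable 2 → nu.ˈpa:f.nos.de.bag.ke:.ru.li.

2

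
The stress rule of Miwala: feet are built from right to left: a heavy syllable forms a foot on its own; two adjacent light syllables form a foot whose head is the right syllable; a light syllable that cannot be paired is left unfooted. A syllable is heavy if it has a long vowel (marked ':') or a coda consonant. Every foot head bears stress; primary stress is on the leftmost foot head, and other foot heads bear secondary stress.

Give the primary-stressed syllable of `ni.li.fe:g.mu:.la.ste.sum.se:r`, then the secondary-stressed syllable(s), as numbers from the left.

Weights: 1 ni L, 2 li L, 3 fe:g H, 4 mu: H, 5 la L, 6 ste L, 7 sum H, 8 se:r H.
Parse right to left (heavy = foot alone; LL = one foot; stranded L unfooted): (ni.ˈli) (ˈfe:g) (ˈmu:) (la.ˈste) (ˈsum) (ˈse:r).
Foot heads: 2, 3, 4, 6, 7, 8.
Primary stress on the leftmost head = syllable 2.
Secondary stress on 3, 4, 6, 7, 8: ni.ˈli.ˌfe:g.ˌmu:.la.ˌste.ˌsum.ˌse:r.

primary 2, secondary 3, 4, 6, 7, 8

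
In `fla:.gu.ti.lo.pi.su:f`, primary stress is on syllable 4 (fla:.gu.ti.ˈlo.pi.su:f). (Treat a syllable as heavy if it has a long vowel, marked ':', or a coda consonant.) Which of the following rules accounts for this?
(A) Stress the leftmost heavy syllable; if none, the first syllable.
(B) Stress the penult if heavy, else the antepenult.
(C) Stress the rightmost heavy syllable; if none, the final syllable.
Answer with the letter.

B

Rule A → syllable 1 (observed: 4).
Rule B → syllable 4 ✓.
Rule C → syllable 6 (observed: 4).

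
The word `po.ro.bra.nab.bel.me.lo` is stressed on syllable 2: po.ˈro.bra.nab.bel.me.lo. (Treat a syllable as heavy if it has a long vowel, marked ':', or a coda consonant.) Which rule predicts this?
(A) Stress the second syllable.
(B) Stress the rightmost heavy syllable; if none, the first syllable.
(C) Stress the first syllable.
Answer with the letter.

Rule A → syllable 2 ✓.
Rule B → syllable 5 (observed: 2).
Rule C → syllable 1 (observed: 2).

A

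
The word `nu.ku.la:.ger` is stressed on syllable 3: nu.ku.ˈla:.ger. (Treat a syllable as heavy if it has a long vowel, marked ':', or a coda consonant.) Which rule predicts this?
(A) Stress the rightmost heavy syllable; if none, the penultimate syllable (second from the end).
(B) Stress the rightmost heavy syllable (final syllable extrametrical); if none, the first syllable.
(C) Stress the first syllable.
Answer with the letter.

B

Rule A → syllable 4 (observed: 3).
Rule B → syllable 3 ✓.
Rule C → syllable 1 (observed: 3).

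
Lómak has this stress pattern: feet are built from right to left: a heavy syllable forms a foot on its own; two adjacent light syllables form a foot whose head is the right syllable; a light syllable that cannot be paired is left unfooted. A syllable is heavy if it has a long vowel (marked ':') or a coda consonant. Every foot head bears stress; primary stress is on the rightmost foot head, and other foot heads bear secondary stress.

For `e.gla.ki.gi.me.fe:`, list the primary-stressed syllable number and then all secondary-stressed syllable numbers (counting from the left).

primary 6, secondary 3, 5

Weights: 1 e L, 2 gla L, 3 ki L, 4 gi L, 5 me L, 6 fe: H.
Parse right to left (heavy = foot alone; LL = one foot; stranded L unfooted): e (gla.ˈki) (gi.ˈme) (ˈfe:).
Foot heads: 3, 5, 6.
Primary stress on the rightmost head = syllable 6.
Secondary stress on 3, 5: e.gla.ˌki.gi.ˌme.ˈfe:.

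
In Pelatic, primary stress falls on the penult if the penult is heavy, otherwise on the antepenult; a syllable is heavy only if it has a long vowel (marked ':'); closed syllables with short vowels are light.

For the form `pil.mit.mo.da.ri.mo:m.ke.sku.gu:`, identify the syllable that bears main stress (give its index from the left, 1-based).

7

Weights: 7 ke L, 8 sku L, 9 gu: H.
The penult (syllable 8, sku) is light, so stress falls on the antepenult (syllable 7, ke).
Primary stress: syllable 7 → pil.mit.mo.da.ri.mo:m.ˈke.sku.gu:.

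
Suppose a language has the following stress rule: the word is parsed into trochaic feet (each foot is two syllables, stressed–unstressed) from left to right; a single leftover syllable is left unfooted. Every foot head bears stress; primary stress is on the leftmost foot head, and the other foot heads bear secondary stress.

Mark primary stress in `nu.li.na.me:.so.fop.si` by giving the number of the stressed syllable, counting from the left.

1

Parse left to right into trochaic (ˈσσ) feet: (ˈnu.li) (ˈna.me:) (ˈso.fop) si. Syllable 7 is left unfooted.
Foot heads (stressed positions): 1, 3, 5.
End Rule Leftmost: primary stress on the leftmost head = syllable 1.
Primary stress: syllable 1 → ˈnu.li.na.me:.so.fop.si.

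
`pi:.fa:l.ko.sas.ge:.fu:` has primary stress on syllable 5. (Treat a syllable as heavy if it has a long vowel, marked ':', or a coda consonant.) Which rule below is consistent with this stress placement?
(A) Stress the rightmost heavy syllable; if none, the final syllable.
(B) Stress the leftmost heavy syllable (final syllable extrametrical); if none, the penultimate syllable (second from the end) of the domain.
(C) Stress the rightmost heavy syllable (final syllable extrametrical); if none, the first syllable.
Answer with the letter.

C

Rule A → syllable 6 (observed: 5).
Rule B → syllable 1 (observed: 5).
Rule C → syllable 5 ✓.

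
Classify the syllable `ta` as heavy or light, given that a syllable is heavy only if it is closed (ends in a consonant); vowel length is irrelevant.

light

`ta`: short vowel, open (no coda). Open (no coda) → light.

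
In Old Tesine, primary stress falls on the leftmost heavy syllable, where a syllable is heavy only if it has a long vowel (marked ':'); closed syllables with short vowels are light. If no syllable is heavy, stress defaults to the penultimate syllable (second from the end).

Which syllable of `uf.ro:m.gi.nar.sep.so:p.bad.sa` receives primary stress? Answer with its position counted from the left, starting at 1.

Weights: 1 uf L, 2 ro:m H, 3 gi L, 4 nar L, 5 sep L, 6 so:p H, 7 bad L, 8 sa L.
Heavy syllables in the domain: 2, 6. The leftmost is syllable 2 (ro:m).
Primary stress: syllable 2 → uf.ˈro:m.gi.nar.sep.so:p.bad.sa.

2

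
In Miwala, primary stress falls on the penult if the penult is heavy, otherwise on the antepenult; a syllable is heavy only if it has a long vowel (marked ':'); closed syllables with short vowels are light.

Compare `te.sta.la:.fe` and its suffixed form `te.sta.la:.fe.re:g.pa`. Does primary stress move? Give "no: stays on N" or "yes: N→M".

yes: 3→5

Base `te.sta.la:.fe` (4 syllables):
  Weights: 2 sta L, 3 la: H, 4 fe L.
  The penult (syllable 3, la:) is heavy, so it takes stress.
  → primary stress on syllable 3.
Suffixed `te.sta.la:.fe.re:g.pa` (6 syllables):
  Weights: 4 fe L, 5 re:g H, 6 pa L.
  The penult (syllable 5, re:g) is heavy, so it takes stress.
  → primary stress on syllable 5.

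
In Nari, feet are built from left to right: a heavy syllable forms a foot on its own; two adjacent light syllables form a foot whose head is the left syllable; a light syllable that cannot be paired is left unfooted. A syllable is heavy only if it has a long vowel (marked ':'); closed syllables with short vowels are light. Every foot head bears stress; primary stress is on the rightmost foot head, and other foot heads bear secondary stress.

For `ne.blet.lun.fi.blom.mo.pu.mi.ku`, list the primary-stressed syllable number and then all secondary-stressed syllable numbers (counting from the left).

Weights: 1 ne L, 2 blet L, 3 lun L, 4 fi L, 5 blom L, 6 mo L, 7 pu L, 8 mi L, 9 ku L.
Parse left to right (heavy = foot alone; LL = one foot; stranded L unfooted): (ˈne.blet) (ˈlun.fi) (ˈblom.mo) (ˈpu.mi) ku.
Foot heads: 1, 3, 5, 7.
Primary stress on the rightmost head = syllable 7.
Secondary stress on 1, 3, 5: ˌne.blet.ˌlun.fi.ˌblom.mo.ˈpu.mi.ku.

primary 7, secondary 1, 3, 5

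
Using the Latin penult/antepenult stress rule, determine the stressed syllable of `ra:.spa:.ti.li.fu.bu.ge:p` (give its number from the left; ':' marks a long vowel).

5

Classical Latin: stress the penult if heavy (long vowel or closed), else the antepenult.
Weights: 5 fu L, 6 bu L, 7 ge:p H.
The penult (syllable 6, bu) is light, so stress falls on the antepenult (syllable 5, fu).
Stress on syllable 5: ra:.spa:.ti.li.ˈfu.bu.ge:p.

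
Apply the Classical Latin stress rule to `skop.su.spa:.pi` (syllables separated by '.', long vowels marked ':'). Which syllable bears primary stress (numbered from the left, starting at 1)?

3

Classical Latin: stress the penult if heavy (long vowel or closed), else the antepenult.
Weights: 2 su L, 3 spa: H, 4 pi L.
The penult (syllable 3, spa:) is heavy, so it takes stress.
Stress on syllable 3: skop.su.ˈspa:.pi.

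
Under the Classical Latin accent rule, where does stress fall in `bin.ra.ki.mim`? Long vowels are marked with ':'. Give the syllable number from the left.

Classical Latin: stress the penult if heavy (long vowel or closed), else the antepenult.
Weights: 2 ra L, 3 ki L, 4 mim H.
The penult (syllable 3, ki) is light, so stress falls on the antepenult (syllable 2, ra).
Stress on syllable 2: bin.ˈra.ki.mim.

2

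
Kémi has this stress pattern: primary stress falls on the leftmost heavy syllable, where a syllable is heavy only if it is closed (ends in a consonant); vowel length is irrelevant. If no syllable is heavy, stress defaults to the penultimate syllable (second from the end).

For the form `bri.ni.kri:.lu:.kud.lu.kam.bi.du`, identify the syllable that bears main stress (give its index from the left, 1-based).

5

Weights: 1 bri L, 2 ni L, 3 kri: L, 4 lu: L, 5 kud H, 6 lu L, 7 kam H, 8 bi L, 9 du L.
Heavy syllables in the domain: 5, 7. The leftmost is syllable 5 (kud).
Primary stress: syllable 5 → bri.ni.kri:.lu:.ˈkud.lu.kam.bi.du.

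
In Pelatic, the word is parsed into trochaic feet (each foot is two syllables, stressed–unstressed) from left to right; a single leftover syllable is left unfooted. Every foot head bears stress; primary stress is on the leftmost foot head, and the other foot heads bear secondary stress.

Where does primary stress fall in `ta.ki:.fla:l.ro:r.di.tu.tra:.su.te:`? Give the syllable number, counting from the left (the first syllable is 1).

Parse left to right into trochaic (ˈσσ) feet: (ˈta.ki:) (ˈfla:l.ro:r) (ˈdi.tu) (ˈtra:.su) te:. Syllable 9 is left unfooted.
Foot heads (stressed positions): 1, 3, 5, 7.
End Rule Leftmost: primary stress on the leftmost head = syllable 1.
Primary stress: syllable 1 → ˈta.ki:.fla:l.ro:r.di.tu.tra:.su.te:.

1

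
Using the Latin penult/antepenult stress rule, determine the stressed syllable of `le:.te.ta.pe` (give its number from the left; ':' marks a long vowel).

Classical Latin: stress the penult if heavy (long vowel or closed), else the antepenult.
Weights: 2 te L, 3 ta L, 4 pe L.
The penult (syllable 3, ta) is light, so stress falls on the antepenult (syllable 2, te).
Stress on syllable 2: le:.ˈte.ta.pe.

2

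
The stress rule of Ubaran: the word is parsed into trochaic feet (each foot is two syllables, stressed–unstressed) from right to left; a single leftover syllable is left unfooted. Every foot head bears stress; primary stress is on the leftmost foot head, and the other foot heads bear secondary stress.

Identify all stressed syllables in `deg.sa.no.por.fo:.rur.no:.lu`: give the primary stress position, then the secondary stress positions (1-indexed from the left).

Parse right to left into trochaic (ˈσσ) feet: (ˈdeg.sa) (ˈno.por) (ˈfo:.rur) (ˈno:.lu).
Foot heads (stressed positions): 1, 3, 5, 7.
End Rule Leftmost: primary stress on the leftmost head = syllable 1.
Secondary stress on 3, 5, 7: ˈdeg.sa.ˌno.por.ˌfo:.rur.ˌno:.lu.

primary 1, secondary 3, 5, 7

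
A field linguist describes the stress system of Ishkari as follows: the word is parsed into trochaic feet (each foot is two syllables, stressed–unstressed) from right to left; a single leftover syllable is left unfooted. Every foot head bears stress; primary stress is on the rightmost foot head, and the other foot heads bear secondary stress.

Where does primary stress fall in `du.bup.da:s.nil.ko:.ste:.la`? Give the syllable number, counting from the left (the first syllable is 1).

6

Parse right to left into trochaic (ˈσσ) feet: du (ˈbup.da:s) (ˈnil.ko:) (ˈste:.la). Syllable 1 is left unfooted.
Foot heads (stressed positions): 2, 4, 6.
End Rule Rightmost: primary stress on the rightmost head = syllable 6.
Primary stress: syllable 6 → du.bup.da:s.nil.ko:.ˈste:.la.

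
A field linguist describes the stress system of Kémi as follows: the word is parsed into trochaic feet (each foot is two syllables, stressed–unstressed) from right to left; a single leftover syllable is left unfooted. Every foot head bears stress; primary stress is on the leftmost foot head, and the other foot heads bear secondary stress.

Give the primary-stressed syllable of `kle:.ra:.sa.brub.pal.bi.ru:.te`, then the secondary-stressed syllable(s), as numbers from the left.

Parse right to left into trochaic (ˈσσ) feet: (ˈkle:.ra:) (ˈsa.brub) (ˈpal.bi) (ˈru:.te).
Foot heads (stressed positions): 1, 3, 5, 7.
End Rule Leftmost: primary stress on the leftmost head = syllable 1.
Secondary stress on 3, 5, 7: ˈkle:.ra:.ˌsa.brub.ˌpal.bi.ˌru:.te.

primary 1, secondary 3, 5, 7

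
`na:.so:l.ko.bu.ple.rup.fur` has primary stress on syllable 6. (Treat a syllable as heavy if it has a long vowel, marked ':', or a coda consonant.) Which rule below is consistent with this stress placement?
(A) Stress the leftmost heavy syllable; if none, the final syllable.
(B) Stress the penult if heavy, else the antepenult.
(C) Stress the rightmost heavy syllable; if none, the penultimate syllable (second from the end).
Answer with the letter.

B

Rule A → syllable 1 (observed: 6).
Rule B → syllable 6 ✓.
Rule C → syllable 7 (observed: 6).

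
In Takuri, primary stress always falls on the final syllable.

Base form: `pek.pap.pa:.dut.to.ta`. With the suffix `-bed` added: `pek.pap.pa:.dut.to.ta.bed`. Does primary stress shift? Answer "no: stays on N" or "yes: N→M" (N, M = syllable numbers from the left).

Base `pek.pap.pa:.dut.to.ta` (6 syllables):
  The word has 6 syllables; the final syllable is syllable 6 (ta).
  → primary stress on syllable 6.
Suffixed `pek.pap.pa:.dut.to.ta.bed` (7 syllables):
  The word has 7 syllables; the final syllable is syllable 7 (bed).
  → primary stress on syllable 7.

yes: 6→7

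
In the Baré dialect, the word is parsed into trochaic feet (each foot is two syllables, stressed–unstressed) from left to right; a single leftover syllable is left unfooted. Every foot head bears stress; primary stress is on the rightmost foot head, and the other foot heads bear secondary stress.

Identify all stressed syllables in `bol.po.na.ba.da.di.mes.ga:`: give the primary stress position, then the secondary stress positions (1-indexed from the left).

Parse left to right into trochaic (ˈσσ) feet: (ˈbol.po) (ˈna.ba) (ˈda.di) (ˈmes.ga:).
Foot heads (stressed positions): 1, 3, 5, 7.
End Rule Rightmost: primary stress on the rightmost head = syllable 7.
Secondary stress on 1, 3, 5: ˌbol.po.ˌna.ba.ˌda.di.ˈmes.ga:.

primary 7, secondary 1, 3, 5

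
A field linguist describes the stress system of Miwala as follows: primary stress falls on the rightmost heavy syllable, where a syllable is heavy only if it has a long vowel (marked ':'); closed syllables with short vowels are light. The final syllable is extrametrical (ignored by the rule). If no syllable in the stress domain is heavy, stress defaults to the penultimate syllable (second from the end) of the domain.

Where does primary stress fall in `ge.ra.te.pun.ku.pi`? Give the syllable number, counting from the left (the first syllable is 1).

4

The final syllable (6, pi) is extrametrical; the stress domain is syllables 1–5.
Weights: 1 ge L, 2 ra L, 3 te L, 4 pun L, 5 ku L.
No heavy syllable in the domain; default to the penultimate syllable (second from the end) of the domain = syllable 4.
Primary stress: syllable 4 → ge.ra.te.ˈpun.ku.pi.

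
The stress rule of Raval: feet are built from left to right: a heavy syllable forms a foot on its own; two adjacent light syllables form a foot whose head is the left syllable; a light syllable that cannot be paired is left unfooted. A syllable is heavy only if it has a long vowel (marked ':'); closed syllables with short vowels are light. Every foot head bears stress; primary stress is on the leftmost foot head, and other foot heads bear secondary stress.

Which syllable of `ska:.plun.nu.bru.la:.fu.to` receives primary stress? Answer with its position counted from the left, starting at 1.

1

Weights: 1 ska: H, 2 plun L, 3 nu L, 4 bru L, 5 la: H, 6 fu L, 7 to L.
Parse left to right (heavy = foot alone; LL = one foot; stranded L unfooted): (ˈska:) (ˈplun.nu) bru (ˈla:) (ˈfu.to).
Foot heads: 1, 2, 5, 6.
Primary stress on the leftmost head = syllable 1.
Primary stress: syllable 1 → ˈska:.plun.nu.bru.la:.fu.to.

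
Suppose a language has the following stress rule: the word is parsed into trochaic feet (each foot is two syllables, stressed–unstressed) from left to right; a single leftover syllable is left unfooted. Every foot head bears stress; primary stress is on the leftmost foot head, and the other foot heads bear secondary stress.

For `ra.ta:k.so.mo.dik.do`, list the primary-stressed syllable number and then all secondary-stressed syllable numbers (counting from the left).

primary 1, secondary 3, 5

Parse left to right into trochaic (ˈσσ) feet: (ˈra.ta:k) (ˈso.mo) (ˈdik.do).
Foot heads (stressed positions): 1, 3, 5.
End Rule Leftmost: primary stress on the leftmost head = syllable 1.
Secondary stress on 3, 5: ˈra.ta:k.ˌso.mo.ˌdik.do.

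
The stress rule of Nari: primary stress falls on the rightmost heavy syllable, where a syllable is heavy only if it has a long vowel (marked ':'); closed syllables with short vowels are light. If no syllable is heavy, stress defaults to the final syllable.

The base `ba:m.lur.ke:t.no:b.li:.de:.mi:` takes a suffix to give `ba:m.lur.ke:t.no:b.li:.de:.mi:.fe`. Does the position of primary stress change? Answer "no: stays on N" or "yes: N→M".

no: stays on 7

Base `ba:m.lur.ke:t.no:b.li:.de:.mi:` (7 syllables):
  Weights: 1 ba:m H, 2 lur L, 3 ke:t H, 4 no:b H, 5 li: H, 6 de: H, 7 mi: H.
  Heavy syllables in the domain: 1, 3, 4, 5, 6, 7. The rightmost is syllable 7 (mi:).
  → primary stress on syllable 7.
Suffixed `ba:m.lur.ke:t.no:b.li:.de:.mi:.fe` (8 syllables):
  Weights: 1 ba:m H, 2 lur L, 3 ke:t H, 4 no:b H, 5 li: H, 6 de: H, 7 mi: H, 8 fe L.
  Heavy syllables in the domain: 1, 3, 4, 5, 6, 7. The rightmost is syllable 7 (mi:).
  → primary stress on syllable 7.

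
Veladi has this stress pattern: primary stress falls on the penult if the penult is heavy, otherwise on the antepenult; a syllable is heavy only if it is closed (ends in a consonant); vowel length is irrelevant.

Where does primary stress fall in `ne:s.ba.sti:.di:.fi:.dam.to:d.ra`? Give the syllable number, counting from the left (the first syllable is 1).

7

Weights: 6 dam H, 7 to:d H, 8 ra L.
The penult (syllable 7, to:d) is heavy, so it takes stress.
Primary stress: syllable 7 → ne:s.ba.sti:.di:.fi:.dam.ˈto:d.ra.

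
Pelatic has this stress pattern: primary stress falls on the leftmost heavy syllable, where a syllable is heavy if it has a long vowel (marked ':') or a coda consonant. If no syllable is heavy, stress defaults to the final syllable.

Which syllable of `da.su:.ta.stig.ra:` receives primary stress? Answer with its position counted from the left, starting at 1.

Weights: 1 da L, 2 su: H, 3 ta L, 4 stig H, 5 ra: H.
Heavy syllables in the domain: 2, 4, 5. The leftmost is syllable 2 (su:).
Primary stress: syllable 2 → da.ˈsu:.ta.stig.ra:.

2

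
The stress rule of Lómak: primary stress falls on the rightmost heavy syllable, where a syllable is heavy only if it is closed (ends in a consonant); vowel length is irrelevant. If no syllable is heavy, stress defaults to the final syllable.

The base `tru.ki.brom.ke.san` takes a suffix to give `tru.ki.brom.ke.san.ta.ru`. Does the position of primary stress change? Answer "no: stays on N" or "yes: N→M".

no: stays on 5

Base `tru.ki.brom.ke.san` (5 syllables):
  Weights: 1 tru L, 2 ki L, 3 brom H, 4 ke L, 5 san H.
  Heavy syllables in the domain: 3, 5. The rightmost is syllable 5 (san).
  → primary stress on syllable 5.
Suffixed `tru.ki.brom.ke.san.ta.ru` (7 syllables):
  Weights: 1 tru L, 2 ki L, 3 brom H, 4 ke L, 5 san H, 6 ta L, 7 ru L.
  Heavy syllables in the domain: 3, 5. The rightmost is syllable 5 (san).
  → primary stress on syllable 5.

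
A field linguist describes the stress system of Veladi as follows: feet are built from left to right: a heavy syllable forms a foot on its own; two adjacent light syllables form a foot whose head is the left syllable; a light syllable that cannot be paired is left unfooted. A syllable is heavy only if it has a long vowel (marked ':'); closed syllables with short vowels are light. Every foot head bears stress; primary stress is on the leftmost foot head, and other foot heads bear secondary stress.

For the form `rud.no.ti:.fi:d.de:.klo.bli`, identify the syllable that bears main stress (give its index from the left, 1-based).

1

Weights: 1 rud L, 2 no L, 3 ti: H, 4 fi:d H, 5 de: H, 6 klo L, 7 bli L.
Parse left to right (heavy = foot alone; LL = one foot; stranded L unfooted): (ˈrud.no) (ˈti:) (ˈfi:d) (ˈde:) (ˈklo.bli).
Foot heads: 1, 3, 4, 5, 6.
Primary stress on the leftmost head = syllable 1.
Primary stress: syllable 1 → ˈrud.no.ti:.fi:d.de:.klo.bli.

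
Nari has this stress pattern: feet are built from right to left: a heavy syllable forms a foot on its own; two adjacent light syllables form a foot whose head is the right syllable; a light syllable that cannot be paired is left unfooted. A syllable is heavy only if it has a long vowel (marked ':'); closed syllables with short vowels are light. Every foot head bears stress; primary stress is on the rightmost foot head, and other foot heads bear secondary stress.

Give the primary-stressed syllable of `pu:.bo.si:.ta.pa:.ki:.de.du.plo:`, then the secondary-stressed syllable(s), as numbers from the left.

Weights: 1 pu: H, 2 bo L, 3 si: H, 4 ta L, 5 pa: H, 6 ki: H, 7 de L, 8 du L, 9 plo: H.
Parse right to left (heavy = foot alone; LL = one foot; stranded L unfooted): (ˈpu:) bo (ˈsi:) ta (ˈpa:) (ˈki:) (de.ˈdu) (ˈplo:).
Foot heads: 1, 3, 5, 6, 8, 9.
Primary stress on the rightmost head = syllable 9.
Secondary stress on 1, 3, 5, 6, 8: ˌpu:.bo.ˌsi:.ta.ˌpa:.ˌki:.de.ˌdu.ˈplo:.

primary 9, secondary 1, 3, 5, 6, 8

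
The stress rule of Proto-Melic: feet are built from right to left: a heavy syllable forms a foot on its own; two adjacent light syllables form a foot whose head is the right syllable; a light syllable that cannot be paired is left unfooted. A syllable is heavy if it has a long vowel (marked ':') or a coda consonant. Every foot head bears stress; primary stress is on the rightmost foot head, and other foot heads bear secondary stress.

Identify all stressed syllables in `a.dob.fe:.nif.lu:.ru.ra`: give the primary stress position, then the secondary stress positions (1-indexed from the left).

Weights: 1 a L, 2 dob H, 3 fe: H, 4 nif H, 5 lu: H, 6 ru L, 7 ra L.
Parse right to left (heavy = foot alone; LL = one foot; stranded L unfooted): a (ˈdob) (ˈfe:) (ˈnif) (ˈlu:) (ru.ˈra).
Foot heads: 2, 3, 4, 5, 7.
Primary stress on the rightmost head = syllable 7.
Secondary stress on 2, 3, 4, 5: a.ˌdob.ˌfe:.ˌnif.ˌlu:.ru.ˈra.

primary 7, secondary 2, 3, 4, 5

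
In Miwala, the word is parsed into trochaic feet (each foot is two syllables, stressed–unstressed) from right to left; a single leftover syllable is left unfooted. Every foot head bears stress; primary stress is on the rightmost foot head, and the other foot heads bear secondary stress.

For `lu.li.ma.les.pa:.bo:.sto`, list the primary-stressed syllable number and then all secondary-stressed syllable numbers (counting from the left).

primary 6, secondary 2, 4

Parse right to left into trochaic (ˈσσ) feet: lu (ˈli.ma) (ˈles.pa:) (ˈbo:.sto). Syllable 1 is left unfooted.
Foot heads (stressed positions): 2, 4, 6.
End Rule Rightmost: primary stress on the rightmost head = syllable 6.
Secondary stress on 2, 4: lu.ˌli.ma.ˌles.pa:.ˈbo:.sto.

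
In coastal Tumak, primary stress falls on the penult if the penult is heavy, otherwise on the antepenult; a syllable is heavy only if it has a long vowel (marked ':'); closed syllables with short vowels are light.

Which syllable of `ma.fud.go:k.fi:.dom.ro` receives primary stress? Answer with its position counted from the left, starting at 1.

Weights: 4 fi: H, 5 dom L, 6 ro L.
The penult (syllable 5, dom) is light, so stress falls on the antepenult (syllable 4, fi:).
Primary stress: syllable 4 → ma.fud.go:k.ˈfi:.dom.ro.

4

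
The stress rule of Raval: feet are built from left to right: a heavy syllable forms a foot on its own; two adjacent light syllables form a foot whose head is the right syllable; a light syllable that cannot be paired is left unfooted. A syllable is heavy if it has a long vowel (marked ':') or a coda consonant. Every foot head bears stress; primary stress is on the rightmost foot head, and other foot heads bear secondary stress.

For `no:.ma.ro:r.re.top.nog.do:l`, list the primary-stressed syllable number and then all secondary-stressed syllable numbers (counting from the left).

primary 7, secondary 1, 3, 5, 6

Weights: 1 no: H, 2 ma L, 3 ro:r H, 4 re L, 5 top H, 6 nog H, 7 do:l H.
Parse left to right (heavy = foot alone; LL = one foot; stranded L unfooted): (ˈno:) ma (ˈro:r) re (ˈtop) (ˈnog) (ˈdo:l).
Foot heads: 1, 3, 5, 6, 7.
Primary stress on the rightmost head = syllable 7.
Secondary stress on 1, 3, 5, 6: ˌno:.ma.ˌro:r.re.ˌtop.ˌnog.ˈdo:l.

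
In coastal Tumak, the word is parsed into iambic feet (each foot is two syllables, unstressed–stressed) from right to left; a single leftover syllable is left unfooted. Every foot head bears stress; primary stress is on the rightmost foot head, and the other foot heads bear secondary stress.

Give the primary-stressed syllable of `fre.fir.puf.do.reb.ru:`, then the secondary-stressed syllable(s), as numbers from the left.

primary 6, secondary 2, 4

Parse right to left into iambic (σˈσ) feet: (fre.ˈfir) (puf.ˈdo) (reb.ˈru:).
Foot heads (stressed positions): 2, 4, 6.
End Rule Rightmost: primary stress on the rightmost head = syllable 6.
Secondary stress on 2, 4: fre.ˌfir.puf.ˌdo.reb.ˈru:.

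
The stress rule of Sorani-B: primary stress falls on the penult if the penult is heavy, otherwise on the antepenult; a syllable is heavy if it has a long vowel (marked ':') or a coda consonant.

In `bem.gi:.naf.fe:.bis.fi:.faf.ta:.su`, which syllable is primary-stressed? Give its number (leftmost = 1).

Weights: 7 faf H, 8 ta: H, 9 su L.
The penult (syllable 8, ta:) is heavy, so it takes stress.
Primary stress: syllable 8 → bem.gi:.naf.fe:.bis.fi:.faf.ˈta:.su.

8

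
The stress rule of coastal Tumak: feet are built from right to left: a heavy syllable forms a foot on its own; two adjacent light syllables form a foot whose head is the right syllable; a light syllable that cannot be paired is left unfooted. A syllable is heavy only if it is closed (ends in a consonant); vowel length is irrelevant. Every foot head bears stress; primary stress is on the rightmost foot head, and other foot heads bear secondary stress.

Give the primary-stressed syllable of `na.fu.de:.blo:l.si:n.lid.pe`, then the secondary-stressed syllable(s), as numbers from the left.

primary 6, secondary 3, 4, 5

Weights: 1 na L, 2 fu L, 3 de: L, 4 blo:l H, 5 si:n H, 6 lid H, 7 pe L.
Parse right to left (heavy = foot alone; LL = one foot; stranded L unfooted): na (fu.ˈde:) (ˈblo:l) (ˈsi:n) (ˈlid) pe.
Foot heads: 3, 4, 5, 6.
Primary stress on the rightmost head = syllable 6.
Secondary stress on 3, 4, 5: na.fu.ˌde:.ˌblo:l.ˌsi:n.ˈlid.pe.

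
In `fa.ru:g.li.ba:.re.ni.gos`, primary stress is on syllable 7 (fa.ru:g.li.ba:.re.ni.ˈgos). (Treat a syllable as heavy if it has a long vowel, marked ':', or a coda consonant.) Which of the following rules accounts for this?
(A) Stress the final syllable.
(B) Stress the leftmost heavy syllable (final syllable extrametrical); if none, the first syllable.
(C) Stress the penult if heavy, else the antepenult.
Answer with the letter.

Rule A → syllable 7 ✓.
Rule B → syllable 2 (observed: 7).
Rule C → syllable 5 (observed: 7).

A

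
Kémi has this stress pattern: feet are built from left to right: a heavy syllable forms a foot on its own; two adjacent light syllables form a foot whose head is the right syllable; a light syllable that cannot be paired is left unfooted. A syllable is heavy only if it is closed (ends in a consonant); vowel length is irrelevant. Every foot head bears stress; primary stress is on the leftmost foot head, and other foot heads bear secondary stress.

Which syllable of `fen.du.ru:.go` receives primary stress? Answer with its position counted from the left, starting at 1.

Weights: 1 fen H, 2 du L, 3 ru: L, 4 go L.
Parse left to right (heavy = foot alone; LL = one foot; stranded L unfooted): (ˈfen) (du.ˈru:) go.
Foot heads: 1, 3.
Primary stress on the leftmost head = syllable 1.
Primary stress: syllable 1 → ˈfen.du.ru:.go.

1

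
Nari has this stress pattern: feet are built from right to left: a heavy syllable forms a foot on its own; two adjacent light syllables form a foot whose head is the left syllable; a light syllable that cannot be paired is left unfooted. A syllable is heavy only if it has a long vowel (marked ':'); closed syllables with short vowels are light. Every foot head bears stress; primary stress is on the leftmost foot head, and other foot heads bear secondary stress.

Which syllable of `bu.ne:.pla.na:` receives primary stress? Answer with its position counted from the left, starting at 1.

Weights: 1 bu L, 2 ne: H, 3 pla L, 4 na: H.
Parse right to left (heavy = foot alone; LL = one foot; stranded L unfooted): bu (ˈne:) pla (ˈna:).
Foot heads: 2, 4.
Primary stress on the leftmost head = syllable 2.
Primary stress: syllable 2 → bu.ˈne:.pla.na:.

2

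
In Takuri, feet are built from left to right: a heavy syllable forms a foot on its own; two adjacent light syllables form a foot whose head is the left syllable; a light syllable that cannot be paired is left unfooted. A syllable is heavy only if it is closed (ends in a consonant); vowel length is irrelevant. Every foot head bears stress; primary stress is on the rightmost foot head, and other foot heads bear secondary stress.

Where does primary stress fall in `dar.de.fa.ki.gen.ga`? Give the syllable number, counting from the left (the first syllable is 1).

Weights: 1 dar H, 2 de L, 3 fa L, 4 ki L, 5 gen H, 6 ga L.
Parse left to right (heavy = foot alone; LL = one foot; stranded L unfooted): (ˈdar) (ˈde.fa) ki (ˈgen) ga.
Foot heads: 1, 2, 5.
Primary stress on the rightmost head = syllable 5.
Primary stress: syllable 5 → dar.de.fa.ki.ˈgen.ga.

5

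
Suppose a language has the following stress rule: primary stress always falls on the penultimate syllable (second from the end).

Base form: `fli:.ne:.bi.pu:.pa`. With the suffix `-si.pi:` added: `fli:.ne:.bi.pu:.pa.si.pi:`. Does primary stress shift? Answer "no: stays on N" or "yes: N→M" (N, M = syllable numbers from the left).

Base `fli:.ne:.bi.pu:.pa` (5 syllables):
  The word has 5 syllables; the penultimate syllable (second from the end) is syllable 4 (pu:).
  → primary stress on syllable 4.
Suffixed `fli:.ne:.bi.pu:.pa.si.pi:` (7 syllables):
  The word has 7 syllables; the penultimate syllable (second from the end) is syllable 6 (si).
  → primary stress on syllable 6.

yes: 4→6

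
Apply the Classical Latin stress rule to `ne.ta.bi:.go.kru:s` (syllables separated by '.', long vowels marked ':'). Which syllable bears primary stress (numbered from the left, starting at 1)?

3

Classical Latin: stress the penult if heavy (long vowel or closed), else the antepenult.
Weights: 3 bi: H, 4 go L, 5 kru:s H.
The penult (syllable 4, go) is light, so stress falls on the antepenult (syllable 3, bi:).
Stress on syllable 3: ne.ta.ˈbi:.go.kru:s.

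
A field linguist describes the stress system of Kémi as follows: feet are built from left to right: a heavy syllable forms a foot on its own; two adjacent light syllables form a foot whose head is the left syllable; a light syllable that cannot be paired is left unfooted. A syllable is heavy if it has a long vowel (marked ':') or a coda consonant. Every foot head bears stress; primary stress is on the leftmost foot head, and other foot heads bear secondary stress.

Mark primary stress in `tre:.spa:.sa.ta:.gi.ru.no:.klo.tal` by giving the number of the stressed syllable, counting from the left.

Weights: 1 tre: H, 2 spa: H, 3 sa L, 4 ta: H, 5 gi L, 6 ru L, 7 no: H, 8 klo L, 9 tal H.
Parse left to right (heavy = foot alone; LL = one foot; stranded L unfooted): (ˈtre:) (ˈspa:) sa (ˈta:) (ˈgi.ru) (ˈno:) klo (ˈtal).
Foot heads: 1, 2, 4, 5, 7, 9.
Primary stress on the leftmost head = syllable 1.
Primary stress: syllable 1 → ˈtre:.spa:.sa.ta:.gi.ru.no:.klo.tal.

1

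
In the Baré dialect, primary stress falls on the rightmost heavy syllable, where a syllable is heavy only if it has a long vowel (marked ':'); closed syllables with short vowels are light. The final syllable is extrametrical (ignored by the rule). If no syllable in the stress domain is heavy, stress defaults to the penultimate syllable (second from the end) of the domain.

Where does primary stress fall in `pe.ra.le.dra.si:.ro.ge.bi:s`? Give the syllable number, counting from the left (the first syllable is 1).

5

The final syllable (8, bi:s) is extrametrical; the stress domain is syllables 1–7.
Weights: 1 pe L, 2 ra L, 3 le L, 4 dra L, 5 si: H, 6 ro L, 7 ge L.
Heavy syllables in the domain: 5. The rightmost is syllable 5 (si:).
Primary stress: syllable 5 → pe.ra.le.dra.ˈsi:.ro.ge.bi:s.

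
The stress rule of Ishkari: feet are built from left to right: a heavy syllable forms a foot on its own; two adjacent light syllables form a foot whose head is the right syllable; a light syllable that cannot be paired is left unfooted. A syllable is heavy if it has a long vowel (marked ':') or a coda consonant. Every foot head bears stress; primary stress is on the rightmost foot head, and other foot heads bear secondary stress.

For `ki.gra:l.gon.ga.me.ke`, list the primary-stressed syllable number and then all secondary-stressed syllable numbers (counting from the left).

primary 5, secondary 2, 3

Weights: 1 ki L, 2 gra:l H, 3 gon H, 4 ga L, 5 me L, 6 ke L.
Parse left to right (heavy = foot alone; LL = one foot; stranded L unfooted): ki (ˈgra:l) (ˈgon) (ga.ˈme) ke.
Foot heads: 2, 3, 5.
Primary stress on the rightmost head = syllable 5.
Secondary stress on 2, 3: ki.ˌgra:l.ˌgon.ga.ˈme.ke.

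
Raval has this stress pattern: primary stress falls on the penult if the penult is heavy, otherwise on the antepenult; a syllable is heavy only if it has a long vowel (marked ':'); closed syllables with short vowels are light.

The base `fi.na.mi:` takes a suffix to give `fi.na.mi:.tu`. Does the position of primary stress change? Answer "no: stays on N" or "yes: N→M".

yes: 1→3

Base `fi.na.mi:` (3 syllables):
  Weights: 1 fi L, 2 na L, 3 mi: H.
  The penult (syllable 2, na) is light, so stress falls on the antepenult (syllable 1, fi).
  → primary stress on syllable 1.
Suffixed `fi.na.mi:.tu` (4 syllables):
  Weights: 2 na L, 3 mi: H, 4 tu L.
  The penult (syllable 3, mi:) is heavy, so it takes stress.
  → primary stress on syllable 3.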